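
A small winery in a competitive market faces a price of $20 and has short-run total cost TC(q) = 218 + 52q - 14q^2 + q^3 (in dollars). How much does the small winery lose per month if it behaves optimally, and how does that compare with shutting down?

AVC = 52 - 14q + q^2 has its minimum $3 at q = 7; price $20 clears that bar, so the firm operates.
With MC = 52 - 28q + 3q^2, P = MC on the upward-sloping part at q* = 8.
TR = 20·8 = 160. TC = 218 + 32 = 250. Profit = 160 − 250 = -$90.
By producing, the firm covers all variable cost plus $128 of fixed cost; shutting down would lose the full $218.

Profit = -$90 at q = 8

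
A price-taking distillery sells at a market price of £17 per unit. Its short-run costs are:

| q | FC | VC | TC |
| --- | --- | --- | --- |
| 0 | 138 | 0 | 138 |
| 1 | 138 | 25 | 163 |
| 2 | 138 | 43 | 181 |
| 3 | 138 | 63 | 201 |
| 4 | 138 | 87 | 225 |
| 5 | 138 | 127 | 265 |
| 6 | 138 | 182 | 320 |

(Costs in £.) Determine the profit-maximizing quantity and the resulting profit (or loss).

Profit at each row (π = 17q − TC): q=0: -138; q=1: -146; q=2: -147; q=3: -150; q=4: -157; q=5: -180; q=6: -218.
Profit is highest at q = 0. Equivalently, the lowest AVC in the table is 63/3 ≈ £21 at q = 3, and P = £17 falls below it — price never covers variable cost, so the firm shuts down and loses only its fixed cost.

q = 0 (shut down); profit = -£138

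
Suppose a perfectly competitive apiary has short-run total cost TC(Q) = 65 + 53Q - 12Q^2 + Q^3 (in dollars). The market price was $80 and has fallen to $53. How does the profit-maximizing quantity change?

MC = 53 - 24Q + 3Q^2; the shutdown threshold is min AVC = $17 (at Q = 6).
With P = $80 above the shutdown price, P = MC gives Q = 9.
At P = $53 ≥ min AVC, set P = MC: Q = 8. The firm stays open but cuts output.

Output falls from 9 to 8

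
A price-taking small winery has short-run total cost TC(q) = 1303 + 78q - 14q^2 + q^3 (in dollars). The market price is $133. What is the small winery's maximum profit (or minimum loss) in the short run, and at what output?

Profit = -$335 at q = 11

AVC = 78 - 14q + q^2 has its minimum $29 at q = 7; price $133 clears that bar, so the firm operates.
MC = 78 - 28q + 3q^2. Setting P = MC and taking the root on the rising branch gives q* = 11.
TR = 133·11 = 1463. TC = 1303 + 495 = 1798. Profit = 1463 − 1798 = -$335.
Shutting down would mean losing the fixed cost of $1303, so operating at a loss of $335 is better by $968.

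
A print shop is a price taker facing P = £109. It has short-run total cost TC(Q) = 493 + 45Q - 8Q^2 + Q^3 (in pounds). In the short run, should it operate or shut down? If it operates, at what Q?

Produce at Q = 8

Variable cost is VC = 45Q - 8Q^2 + Q^3, so AVC = VC/Q = 45 - 8Q + Q^2 and MC = dTC/dQ = 45 - 16Q + 3Q^2.
AVC hits its minimum where MC = AVC, at Q = 4, giving min AVC = 45 - 8·4 + 4^2 = £29.
Because £109 ≥ £29, revenue can cover variable cost; the firm operates.
P = MC gives -64 - 16Q + 3Q^2 = 0, with roots -8/3 and 8. Take the larger (rising MC): Q* = 8.
Check: AVC at Q = 8 is £45 ≤ P, so revenue covers variable cost.
Profit = P·Q − TC = 109·8 − 853 = £19.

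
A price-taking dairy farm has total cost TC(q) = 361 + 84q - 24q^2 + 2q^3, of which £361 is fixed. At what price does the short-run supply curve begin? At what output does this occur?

The shutdown price is the minimum of AVC. VC = 84q - 24q^2 + 2q^3, so AVC = 84 - 24q + 2q^2.
At the minimum of AVC, MC = AVC. MC = 84 - 48q + 6q^2; setting MC = AVC gives 4q^2 - 24q = 0, so q = 6. min AVC = 12.
So the shutdown price is £12.

£12 per unit, at q = 6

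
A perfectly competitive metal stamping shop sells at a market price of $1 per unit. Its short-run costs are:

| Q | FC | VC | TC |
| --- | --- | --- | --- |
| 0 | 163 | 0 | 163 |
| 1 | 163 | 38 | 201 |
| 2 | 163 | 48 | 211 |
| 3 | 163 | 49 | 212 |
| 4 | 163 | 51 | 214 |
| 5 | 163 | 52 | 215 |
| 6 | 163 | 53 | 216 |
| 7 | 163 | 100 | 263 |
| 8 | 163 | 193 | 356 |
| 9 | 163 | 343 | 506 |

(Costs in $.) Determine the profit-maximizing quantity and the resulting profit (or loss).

Compute π = P·Q − TC at each output: Q=0: -163; Q=1: -200; Q=2: -209; Q=3: -209; Q=4: -210; Q=5: -210; Q=6: -210; Q=7: -256; Q=8: -348; Q=9: -497.
Profit is highest at Q = 0. Equivalently, the lowest AVC in the table is 53/6 ≈ $8.83 at Q = 6, and P = $1 falls below it — price never covers variable cost, so the firm shuts down and loses only its fixed cost.

Q = 0 (shut down); profit = -$163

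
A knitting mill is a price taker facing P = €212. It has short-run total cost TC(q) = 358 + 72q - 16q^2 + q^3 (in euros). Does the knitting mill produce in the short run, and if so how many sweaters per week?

From TC, MC = TC'(q) = 72 - 32q + 3q^2 and AVC = VC/q = 72 - 16q + q^2.
The AVC parabola has its vertex at q = 16/2 = 8, where AVC = 72 - 16·8 + 8^2 = €8.
P = €212 exceeds min AVC = €8, so the firm stays open.
Solving P = MC: -140 - 32q + 3q^2 = 0 ⇒ q = -10/3 or 14. On the upward-sloping branch, q* = 14.
Check: AVC at q = 14 is €44 ≤ P, so revenue covers variable cost.
Profit = P·q − TC = 212·14 − 974 = €1994.

Produce at q = 14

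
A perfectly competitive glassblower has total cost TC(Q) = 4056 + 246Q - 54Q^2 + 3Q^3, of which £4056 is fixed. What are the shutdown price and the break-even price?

Shutdown price = £3; break-even price = £363

AVC = 246 - 54Q + 3Q^2; minimized at Q = 9, giving min AVC = £3. That is the shutdown price.
ATC = 4056/Q + 246 - 54Q + 3Q^2. Setting dATC/dQ = −4056/Q^2 − 54 + 6Q = 0 gives Q = 13 (since 6·13^3 − 54·13^2 = 4056).
min ATC = 4056/13 + 246 − 54·13 + 3·13^2 = £363. That is the break-even price.
Between these two prices the firm operates at a loss; above £363 it earns a profit.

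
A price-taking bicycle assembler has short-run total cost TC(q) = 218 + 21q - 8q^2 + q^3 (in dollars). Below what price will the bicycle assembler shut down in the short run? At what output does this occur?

$5 per unit, at q = 4

The shutdown price is the minimum of AVC. VC = 21q - 8q^2 + q^3, so AVC = 21 - 8q + q^2.
At the minimum of AVC, MC = AVC. MC = 21 - 16q + 3q^2; setting MC = AVC gives 2q^2 - 8q = 0, so q = 4. min AVC = 5.
For P < $5 the firm produces nothing.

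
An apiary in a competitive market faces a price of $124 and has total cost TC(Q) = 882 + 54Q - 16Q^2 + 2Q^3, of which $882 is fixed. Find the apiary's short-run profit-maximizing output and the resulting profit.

AVC = 54 - 16Q + 2Q^2; min AVC = $22 at Q = 4. Since P = $124 ≥ min AVC, the firm produces.
MC = 54 - 32Q + 6Q^2. Setting P = MC and taking the root on the rising branch gives Q* = 7.
TR = 124·7 = 868. TC = 882 + 280 = 1162. Profit = 868 − 1162 = -$294.
That loss of $294 beats the $882 the firm would lose by shutting down; producing recovers $588 of fixed cost.

Profit = -$294 at Q = 7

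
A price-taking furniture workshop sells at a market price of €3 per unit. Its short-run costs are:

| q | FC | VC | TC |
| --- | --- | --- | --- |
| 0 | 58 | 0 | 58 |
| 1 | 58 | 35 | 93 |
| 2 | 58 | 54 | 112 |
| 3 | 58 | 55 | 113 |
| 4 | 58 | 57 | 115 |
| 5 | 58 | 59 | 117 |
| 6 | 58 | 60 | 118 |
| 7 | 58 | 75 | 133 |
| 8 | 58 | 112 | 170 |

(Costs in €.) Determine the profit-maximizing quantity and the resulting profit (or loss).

q = 0 (shut down); profit = -€58

Profit at each row (π = 3q − TC): q=0: -58; q=1: -90; q=2: -106; q=3: -104; q=4: -103; q=5: -102; q=6: -100; q=7: -112; q=8: -146.
Profit is highest at q = 0. Equivalently, the lowest AVC in the table is 60/6 ≈ €10 at q = 6, and P = €3 falls below it — price never covers variable cost, so the firm shuts down and loses only its fixed cost.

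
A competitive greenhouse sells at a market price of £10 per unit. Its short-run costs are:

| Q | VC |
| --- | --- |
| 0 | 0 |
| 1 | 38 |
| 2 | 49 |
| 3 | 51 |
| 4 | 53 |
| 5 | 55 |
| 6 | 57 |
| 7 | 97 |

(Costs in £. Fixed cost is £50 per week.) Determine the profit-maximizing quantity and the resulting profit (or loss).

Q = 6; profit = -£47

Profit at each row (π = 10Q − TC): Q=0: -50; Q=1: -78; Q=2: -79; Q=3: -71; Q=4: -63; Q=5: -55; Q=6: -47; Q=7: -77.
Profit is maximized at Q = 6. AVC there is 57/6 = £9.50 ≤ P, so producing beats shutting down (which would give -£50).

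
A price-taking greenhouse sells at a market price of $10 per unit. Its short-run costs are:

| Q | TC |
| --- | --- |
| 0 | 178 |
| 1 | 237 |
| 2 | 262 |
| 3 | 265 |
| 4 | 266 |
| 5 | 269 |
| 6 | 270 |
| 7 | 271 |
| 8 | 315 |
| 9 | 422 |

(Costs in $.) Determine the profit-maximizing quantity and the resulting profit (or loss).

Compute π = P·Q − TC at each output: Q=0: -178; Q=1: -227; Q=2: -242; Q=3: -235; Q=4: -226; Q=5: -219; Q=6: -210; Q=7: -201; Q=8: -235; Q=9: -332.
Profit is highest at Q = 0. Equivalently, the lowest AVC in the table is 93/7 ≈ $13.29 at Q = 7, and P = $10 falls below it — price never covers variable cost, so the firm shuts down and loses only its fixed cost.

Q = 0 (shut down); profit = -$178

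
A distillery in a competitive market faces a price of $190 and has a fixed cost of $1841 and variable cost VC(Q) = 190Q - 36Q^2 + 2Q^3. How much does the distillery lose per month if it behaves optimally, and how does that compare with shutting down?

AVC = 190 - 36Q + 2Q^2 has its minimum $28 at Q = 9; price $190 clears that bar, so the firm operates.
MC = 190 - 72Q + 6Q^2. Setting P = MC and taking the root on the rising branch gives Q* = 12.
TR = 190·12 = 2280. TC = 1841 + 552 = 2393. Profit = 2280 − 2393 = -$113.
By producing, the firm covers all variable cost plus $1728 of fixed cost; shutting down would lose the full $1841.

Profit = -$113 at Q = 12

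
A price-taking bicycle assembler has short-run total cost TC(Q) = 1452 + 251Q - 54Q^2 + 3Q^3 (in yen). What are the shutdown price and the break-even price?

Shutdown price = ¥8; break-even price = ¥152

Shutdown price = min AVC. AVC = 251 - 54Q + 3Q^2, with vertex at Q = 9 and minimum ¥8.
ATC = 1452/Q + 251 - 54Q + 3Q^2. Setting dATC/dQ = −1452/Q^2 − 54 + 6Q = 0 gives Q = 11 (since 6·11^3 − 54·11^2 = 1452).
min ATC = 1452/11 + 251 − 54·11 + 3·11^2 = ¥152. That is the break-even price.
Between these two prices the firm operates at a loss; above ¥152 it earns a profit.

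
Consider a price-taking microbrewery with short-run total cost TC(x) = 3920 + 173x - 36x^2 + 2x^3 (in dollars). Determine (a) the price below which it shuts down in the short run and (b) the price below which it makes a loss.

Shutdown price = $11; break-even price = $341

Shutdown price = min AVC. AVC = 173 - 36x + 2x^2, with vertex at x = 9 and minimum $11.
ATC = 3920/x + 173 - 36x + 2x^2. Setting dATC/dx = −3920/x^2 − 36 + 4x = 0 gives x = 14 (since 4·14^3 − 36·14^2 = 3920).
min ATC = 3920/14 + 173 − 36·14 + 2·14^2 = $341. That is the break-even price.
Between these two prices the firm operates at a loss; above $341 it earns a profit.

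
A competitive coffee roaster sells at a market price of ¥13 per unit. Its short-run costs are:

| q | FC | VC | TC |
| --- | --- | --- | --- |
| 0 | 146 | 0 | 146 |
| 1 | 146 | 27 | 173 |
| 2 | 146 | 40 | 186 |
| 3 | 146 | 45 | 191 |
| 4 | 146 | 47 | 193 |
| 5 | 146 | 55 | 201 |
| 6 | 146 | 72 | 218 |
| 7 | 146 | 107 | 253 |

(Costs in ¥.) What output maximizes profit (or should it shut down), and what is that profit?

Profit at each row (π = 13q − TC): q=0: -146; q=1: -160; q=2: -160; q=3: -152; q=4: -141; q=5: -136; q=6: -140; q=7: -162.
Profit is maximized at q = 5. AVC there is 55/5 = ¥11 ≤ P, so producing beats shutting down (which would give -¥146).

q = 5; profit = -¥136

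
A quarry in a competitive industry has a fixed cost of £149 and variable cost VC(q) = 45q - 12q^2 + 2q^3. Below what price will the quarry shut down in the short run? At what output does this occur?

£27 per unit, at q = 3

The firm shuts down when price falls below the minimum of average variable cost. AVC = VC/q = 45 - 12q + 2q^2.
dAVC/dq = -12 + 4q = 0 gives q = 3. min AVC = 45 - 12·3 + 2·3^2 = 27.
So the shutdown price is £27.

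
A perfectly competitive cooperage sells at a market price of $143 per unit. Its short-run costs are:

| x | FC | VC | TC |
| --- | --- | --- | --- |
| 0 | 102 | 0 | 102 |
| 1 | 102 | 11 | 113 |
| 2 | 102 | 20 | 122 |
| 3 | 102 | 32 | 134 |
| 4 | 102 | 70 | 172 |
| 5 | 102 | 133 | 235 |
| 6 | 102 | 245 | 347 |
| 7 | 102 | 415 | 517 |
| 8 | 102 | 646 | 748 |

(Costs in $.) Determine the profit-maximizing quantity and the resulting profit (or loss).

Profit at each row (π = 143x − TC): x=0: -102; x=1: 30; x=2: 164; x=3: 295; x=4: 400; x=5: 480; x=6: 511; x=7: 484; x=8: 396.
Profit is maximized at x = 6. AVC there is 245/6 = $40.83 ≤ P, so producing beats shutting down (which would give -$102).

x = 6; profit = $511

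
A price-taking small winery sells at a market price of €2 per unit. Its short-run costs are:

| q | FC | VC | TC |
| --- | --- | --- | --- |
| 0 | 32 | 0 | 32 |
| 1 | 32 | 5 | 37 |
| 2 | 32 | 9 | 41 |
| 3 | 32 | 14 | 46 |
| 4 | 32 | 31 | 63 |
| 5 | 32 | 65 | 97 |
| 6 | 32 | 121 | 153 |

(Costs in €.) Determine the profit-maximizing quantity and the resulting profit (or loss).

Tabulate TR − TC: q=0: -32; q=1: -35; q=2: -37; q=3: -40; q=4: -55; q=5: -87; q=6: -141.
Profit is highest at q = 0. Equivalently, the lowest AVC in the table is 9/2 ≈ €4.50 at q = 2, and P = €2 falls below it — price never covers variable cost, so the firm shuts down and loses only its fixed cost.

q = 0 (shut down); profit = -€32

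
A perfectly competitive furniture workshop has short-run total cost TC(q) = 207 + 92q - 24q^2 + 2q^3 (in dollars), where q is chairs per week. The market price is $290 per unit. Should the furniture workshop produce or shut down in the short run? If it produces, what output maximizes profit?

Produce at q = 11

Variable cost is VC = 92q - 24q^2 + 2q^3, so AVC = VC/q = 92 - 24q + 2q^2 and MC = dTC/dq = 92 - 48q + 6q^2.
The AVC parabola has its vertex at q = 24/4 = 6, where AVC = 92 - 24·6 + 2·6^2 = $20.
P = $290 exceeds min AVC = $20, so the firm stays open.
Solving P = MC: -198 - 48q + 6q^2 = 0 ⇒ q = -3 or 11. On the upward-sloping branch, q* = 11.
Check: AVC at q = 11 is $70 ≤ P, so revenue covers variable cost.
Profit = P·q − TC = 290·11 − 977 = $2213.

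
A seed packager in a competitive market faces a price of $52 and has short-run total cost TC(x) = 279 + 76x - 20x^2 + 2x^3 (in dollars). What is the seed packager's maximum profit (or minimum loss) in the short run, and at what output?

Profit = -$135 at x = 6

AVC = 76 - 20x + 2x^2 has its minimum $26 at x = 5; price $52 clears that bar, so the firm operates.
MC = 76 - 40x + 6x^2. Setting P = MC and taking the root on the rising branch gives x* = 6.
TR = 52·6 = 312. TC = 279 + 168 = 447. Profit = 312 − 447 = -$135.
Shutting down would mean losing the fixed cost of $279, so operating at a loss of $135 is better by $144.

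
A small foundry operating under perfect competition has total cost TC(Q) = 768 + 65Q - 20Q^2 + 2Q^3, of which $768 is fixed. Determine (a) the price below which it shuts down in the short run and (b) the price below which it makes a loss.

Shutdown price = $15; break-even price = $129

Shutdown price = min AVC. AVC = 65 - 20Q + 2Q^2, with vertex at Q = 5 and minimum $15.
ATC = 768/Q + 65 - 20Q + 2Q^2. Setting dATC/dQ = −768/Q^2 − 20 + 4Q = 0 gives Q = 8 (since 4·8^3 − 20·8^2 = 768).
min ATC = 768/8 + 65 − 20·8 + 2·8^2 = $129. That is the break-even price.
Between these two prices the firm operates at a loss; above $129 it earns a profit.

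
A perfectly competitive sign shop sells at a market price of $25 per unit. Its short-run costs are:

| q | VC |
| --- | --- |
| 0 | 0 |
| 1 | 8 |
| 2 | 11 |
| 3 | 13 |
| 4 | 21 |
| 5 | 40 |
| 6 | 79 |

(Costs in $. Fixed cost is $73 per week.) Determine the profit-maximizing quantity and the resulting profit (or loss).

Tabulate TR − TC: q=0: -73; q=1: -56; q=2: -34; q=3: -11; q=4: 6; q=5: 12; q=6: -2.
Profit is maximized at q = 5. AVC there is 40/5 = $8 ≤ P, so producing beats shutting down (which would give -$73).

q = 5; profit = $12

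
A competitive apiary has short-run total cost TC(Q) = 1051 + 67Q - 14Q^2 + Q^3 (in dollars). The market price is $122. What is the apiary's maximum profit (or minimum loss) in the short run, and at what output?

Profit = -$83 at Q = 11

AVC = 67 - 14Q + Q^2; min AVC = $18 at Q = 7. Since P = $122 ≥ min AVC, the firm produces.
MC = 67 - 28Q + 3Q^2. Setting P = MC and taking the root on the rising branch gives Q* = 11.
TR = 122·11 = 1342. TC = 1051 + 374 = 1425. Profit = 1342 − 1425 = -$83.
Shutting down would mean losing the fixed cost of $1051, so operating at a loss of $83 is better by $968.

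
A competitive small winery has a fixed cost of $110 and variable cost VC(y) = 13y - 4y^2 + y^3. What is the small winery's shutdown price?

$9 per unit

The shutdown price is the minimum of AVC. VC = 13y - 4y^2 + y^3, so AVC = 13 - 4y + y^2.
dAVC/dy = -4 + 2y = 0 gives y = 2. min AVC = 13 - 4·2 + 2^2 = 9.
For P < $9 the firm produces nothing.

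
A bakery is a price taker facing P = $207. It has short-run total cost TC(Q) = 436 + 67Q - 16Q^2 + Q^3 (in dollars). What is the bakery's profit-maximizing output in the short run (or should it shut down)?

Strip out fixed cost: VC = 67Q - 16Q^2 + Q^3. Then AVC = 67 - 16Q + Q^2 and MC = 67 - 32Q + 3Q^2.
The AVC parabola has its vertex at Q = 16/2 = 8, where AVC = 67 - 16·8 + 8^2 = $3.
P = $207 exceeds min AVC = $3, so the firm stays open.
Solving P = MC: -140 - 32Q + 3Q^2 = 0 ⇒ Q = -10/3 or 14. On the upward-sloping branch, Q* = 14.
Check: AVC at Q = 14 is $39 ≤ P, so revenue covers variable cost.
Profit = P·Q − TC = 207·14 − 982 = $1916.

Produce at Q = 14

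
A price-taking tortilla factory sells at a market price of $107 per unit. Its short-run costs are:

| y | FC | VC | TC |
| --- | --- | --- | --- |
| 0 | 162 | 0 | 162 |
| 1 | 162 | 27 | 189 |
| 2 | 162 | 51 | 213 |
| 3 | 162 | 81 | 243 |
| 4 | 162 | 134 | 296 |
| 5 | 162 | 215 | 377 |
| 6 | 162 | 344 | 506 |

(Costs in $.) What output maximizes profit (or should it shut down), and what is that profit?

y = 5; profit = $158

Compute π = P·y − TC at each output: y=0: -162; y=1: -82; y=2: 1; y=3: 78; y=4: 132; y=5: 158; y=6: 136.
Profit is maximized at y = 5. AVC there is 215/5 = $43 ≤ P, so producing beats shutting down (which would give -$162).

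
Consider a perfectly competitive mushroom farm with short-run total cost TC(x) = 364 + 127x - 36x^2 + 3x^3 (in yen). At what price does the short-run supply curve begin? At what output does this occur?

Short-run supply begins at min AVC. From VC = 127x - 36x^2 + 3x^3, AVC = 127 - 36x + 3x^2.
dAVC/dx = -36 + 6x = 0 gives x = 6. min AVC = 127 - 36·6 + 3·6^2 = 19.
For P < ¥19 the firm produces nothing.

¥19 per unit, at x = 6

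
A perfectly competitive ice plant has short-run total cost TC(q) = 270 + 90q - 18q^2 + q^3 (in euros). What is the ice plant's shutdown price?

Short-run supply begins at min AVC. From VC = 90q - 18q^2 + q^3, AVC = 90 - 18q + q^2.
dAVC/dq = -18 + 2q = 0 gives q = 9. min AVC = 90 - 18·9 + 9^2 = 9.
For P < €9 the firm produces nothing.

€9 per unit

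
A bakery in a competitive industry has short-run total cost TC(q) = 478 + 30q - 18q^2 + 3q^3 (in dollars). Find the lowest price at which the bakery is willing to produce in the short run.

Short-run supply begins at min AVC. From VC = 30q - 18q^2 + 3q^3, AVC = 30 - 18q + 3q^2.
At the minimum of AVC, MC = AVC. MC = 30 - 36q + 9q^2; setting MC = AVC gives 6q^2 - 18q = 0, so q = 3. min AVC = 3.
The firm shuts down for any P below $3.

$3 per unit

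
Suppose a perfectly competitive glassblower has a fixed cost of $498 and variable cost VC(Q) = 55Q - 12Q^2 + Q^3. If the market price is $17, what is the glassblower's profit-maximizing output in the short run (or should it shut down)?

Shut down

From TC, MC = TC'(Q) = 55 - 24Q + 3Q^2 and AVC = VC/Q = 55 - 12Q + Q^2.
The AVC parabola has its vertex at Q = 12/2 = 6, where AVC = 55 - 12·6 + 6^2 = $19.
Since P = $17 < min AVC = $19, price fails to cover variable cost at any output.
The firm minimizes its loss by shutting down and losing only its fixed cost of $498.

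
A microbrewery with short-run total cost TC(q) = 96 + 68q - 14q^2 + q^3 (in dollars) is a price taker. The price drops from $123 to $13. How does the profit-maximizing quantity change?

Output falls from 11 to 0 (the firm shuts down)

MC = 68 - 28q + 3q^2; the shutdown threshold is min AVC = $19 (at q = 7).
At P = $123 ≥ min AVC, set P = MC on the rising branch: q = 11.
At P = $13 < min AVC = $19, price no longer covers variable cost at any output, so the firm shuts down: q = 0.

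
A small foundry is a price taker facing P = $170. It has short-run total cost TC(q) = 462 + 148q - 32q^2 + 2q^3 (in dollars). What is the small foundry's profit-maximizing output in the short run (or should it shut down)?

Variable cost is VC = 148q - 32q^2 + 2q^3, so AVC = VC/q = 148 - 32q + 2q^2 and MC = dTC/dq = 148 - 64q + 6q^2.
AVC is minimized where dAVC/dq = -32 + 4q = 0, at q = 8; min AVC = 148 - 32·8 + 2·8^2 = $20.
Because $170 ≥ $20, revenue can cover variable cost; the firm operates.
Set P = MC: 170 = 148 - 64q + 6q^2 → -22 - 64q + 6q^2 = 0. The roots are q = -1/3 and q = 11; the profit-maximizing output is on the rising part of MC, so q* = 11.
Check: AVC at q = 11 is $38 ≤ P, so revenue covers variable cost.
Profit = P·q − TC = 170·11 − 880 = $990.

Produce at q = 11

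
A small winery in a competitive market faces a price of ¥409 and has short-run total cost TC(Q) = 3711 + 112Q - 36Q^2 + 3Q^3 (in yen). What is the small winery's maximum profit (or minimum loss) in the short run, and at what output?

Profit = -¥81 at Q = 11

AVC = 112 - 36Q + 3Q^2 has its minimum ¥4 at Q = 6; price ¥409 clears that bar, so the firm operates.
MC = 112 - 72Q + 9Q^2. Setting P = MC and taking the root on the rising branch gives Q* = 11.
TR = 409·11 = 4499. TC = 3711 + 869 = 4580. Profit = 4499 − 4580 = -¥81.
Shutting down would mean losing the fixed cost of ¥3711, so operating at a loss of ¥81 is better by ¥3630.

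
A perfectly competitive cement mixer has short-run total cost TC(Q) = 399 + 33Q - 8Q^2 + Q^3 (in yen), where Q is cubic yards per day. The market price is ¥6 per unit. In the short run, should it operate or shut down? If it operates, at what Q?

Shut down

Variable cost is VC = 33Q - 8Q^2 + Q^3, so AVC = VC/Q = 33 - 8Q + Q^2 and MC = dTC/dQ = 33 - 16Q + 3Q^2.
AVC is minimized where dAVC/dQ = -8 + 2Q = 0, at Q = 4; min AVC = 33 - 8·4 + 4^2 = ¥17.
Since P = ¥6 < min AVC = ¥17, price fails to cover variable cost at any output.
Best response: produce nothing and absorb the ¥399 fixed cost.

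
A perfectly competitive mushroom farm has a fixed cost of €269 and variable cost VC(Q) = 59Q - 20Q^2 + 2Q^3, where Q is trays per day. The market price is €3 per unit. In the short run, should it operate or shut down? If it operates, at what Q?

Shut down

Strip out fixed cost: VC = 59Q - 20Q^2 + 2Q^3. Then AVC = 59 - 20Q + 2Q^2 and MC = 59 - 40Q + 6Q^2.
AVC is minimized where dAVC/dQ = -20 + 4Q = 0, at Q = 5; min AVC = 59 - 20·5 + 2·5^2 = €9.
With P < min AVC (€3 < €9), every unit sold adds to the loss.
Shutting down limits the loss to fixed cost, €269.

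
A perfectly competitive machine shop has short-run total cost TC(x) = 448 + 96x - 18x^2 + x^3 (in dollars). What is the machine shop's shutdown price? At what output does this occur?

Short-run supply begins at min AVC. From VC = 96x - 18x^2 + x^3, AVC = 96 - 18x + x^2.
dAVC/dx = -18 + 2x = 0 gives x = 9. min AVC = 96 - 18·9 + 9^2 = 15.
The firm shuts down for any P below $15.

$15 per unit, at x = 9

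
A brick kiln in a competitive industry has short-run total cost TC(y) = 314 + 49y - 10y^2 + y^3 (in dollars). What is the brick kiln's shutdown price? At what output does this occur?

The shutdown price is the minimum of AVC. VC = 49y - 10y^2 + y^3, so AVC = 49 - 10y + y^2.
At the minimum of AVC, MC = AVC. MC = 49 - 20y + 3y^2; setting MC = AVC gives 2y^2 - 10y = 0, so y = 5. min AVC = 24.
So the shutdown price is $24.

$24 per unit, at y = 5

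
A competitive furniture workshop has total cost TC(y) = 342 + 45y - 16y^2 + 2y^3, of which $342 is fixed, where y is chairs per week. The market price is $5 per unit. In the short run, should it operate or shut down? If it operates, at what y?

Strip out fixed cost: VC = 45y - 16y^2 + 2y^3. Then AVC = 45 - 16y + 2y^2 and MC = 45 - 32y + 6y^2.
AVC is minimized where dAVC/dy = -16 + 4y = 0, at y = 4; min AVC = 45 - 16·4 + 2·4^2 = $13.
With P < min AVC ($5 < $13), every unit sold adds to the loss.
Best response: produce nothing and absorb the $342 fixed cost.

Shut down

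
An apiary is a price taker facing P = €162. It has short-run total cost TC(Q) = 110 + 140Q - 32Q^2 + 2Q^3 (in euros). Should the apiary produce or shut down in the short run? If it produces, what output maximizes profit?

Variable cost is VC = 140Q - 32Q^2 + 2Q^3, so AVC = VC/Q = 140 - 32Q + 2Q^2 and MC = dTC/dQ = 140 - 64Q + 6Q^2.
AVC hits its minimum where MC = AVC, at Q = 8, giving min AVC = 140 - 32·8 + 2·8^2 = €12.
Since P = €162 ≥ min AVC = €12, price covers variable cost and the firm should produce.
Solving P = MC: -22 - 64Q + 6Q^2 = 0 ⇒ Q = -1/3 or 11. On the upward-sloping branch, Q* = 11.
Check: AVC at Q = 11 is €30 ≤ P, so revenue covers variable cost.
Profit = P·Q − TC = 162·11 − 440 = €1342.

Produce at Q = 11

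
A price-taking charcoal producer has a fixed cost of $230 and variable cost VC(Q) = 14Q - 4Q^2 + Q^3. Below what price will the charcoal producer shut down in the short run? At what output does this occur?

$10 per unit, at Q = 2

The firm shuts down when price falls below the minimum of average variable cost. AVC = VC/Q = 14 - 4Q + Q^2.
At the minimum of AVC, MC = AVC. MC = 14 - 8Q + 3Q^2; setting MC = AVC gives 2Q^2 - 4Q = 0, so Q = 2. min AVC = 10.
So the shutdown price is $10.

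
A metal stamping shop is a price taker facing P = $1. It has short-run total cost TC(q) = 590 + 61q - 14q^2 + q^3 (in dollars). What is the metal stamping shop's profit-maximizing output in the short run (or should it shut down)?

Shut down

From TC, MC = TC'(q) = 61 - 28q + 3q^2 and AVC = VC/q = 61 - 14q + q^2.
The AVC parabola has its vertex at q = 14/2 = 7, where AVC = 61 - 14·7 + 7^2 = $12.
P = $1 lies below min AVC = $12; no output level covers variable cost.
The firm minimizes its loss by shutting down and losing only its fixed cost of $590.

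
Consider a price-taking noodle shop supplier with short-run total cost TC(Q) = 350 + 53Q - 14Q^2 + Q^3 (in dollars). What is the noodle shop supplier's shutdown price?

$4 per unit

Short-run supply begins at min AVC. From VC = 53Q - 14Q^2 + Q^3, AVC = 53 - 14Q + Q^2.
dAVC/dQ = -14 + 2Q = 0 gives Q = 7. min AVC = 53 - 14·7 + 7^2 = 4.
The firm shuts down for any P below $4.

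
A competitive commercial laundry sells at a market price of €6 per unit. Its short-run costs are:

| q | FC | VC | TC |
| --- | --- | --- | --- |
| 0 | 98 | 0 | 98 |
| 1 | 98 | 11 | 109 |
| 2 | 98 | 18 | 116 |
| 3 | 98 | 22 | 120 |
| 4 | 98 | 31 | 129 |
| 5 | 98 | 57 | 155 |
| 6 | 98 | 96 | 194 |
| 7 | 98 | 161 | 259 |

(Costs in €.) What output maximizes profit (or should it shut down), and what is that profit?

q = 0 (shut down); profit = -€98

Tabulate TR − TC: q=0: -98; q=1: -103; q=2: -104; q=3: -102; q=4: -105; q=5: -125; q=6: -158; q=7: -217.
Profit is highest at q = 0. Equivalently, the lowest AVC in the table is 22/3 ≈ €7.33 at q = 3, and P = €6 falls below it — price never covers variable cost, so the firm shuts down and loses only its fixed cost.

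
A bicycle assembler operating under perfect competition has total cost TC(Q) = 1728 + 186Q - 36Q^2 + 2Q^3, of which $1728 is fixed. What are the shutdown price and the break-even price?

AVC = 186 - 36Q + 2Q^2; minimized at Q = 9, giving min AVC = $24. That is the shutdown price.
ATC = 1728/Q + 186 - 36Q + 2Q^2. Setting dATC/dQ = −1728/Q^2 − 36 + 4Q = 0 gives Q = 12 (since 4·12^3 − 36·12^2 = 1728).
min ATC = 1728/12 + 186 − 36·12 + 2·12^2 = $186. That is the break-even price.
Between these two prices the firm operates at a loss; above $186 it earns a profit.

Shutdown price = $24; break-even price = $186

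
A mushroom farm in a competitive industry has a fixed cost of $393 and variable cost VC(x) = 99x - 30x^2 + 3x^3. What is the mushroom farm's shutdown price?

$24 per unit

The shutdown price is the minimum of AVC. VC = 99x - 30x^2 + 3x^3, so AVC = 99 - 30x + 3x^2.
At the minimum of AVC, MC = AVC. MC = 99 - 60x + 9x^2; setting MC = AVC gives 6x^2 - 30x = 0, so x = 5. min AVC = 24.
The firm shuts down for any P below $24.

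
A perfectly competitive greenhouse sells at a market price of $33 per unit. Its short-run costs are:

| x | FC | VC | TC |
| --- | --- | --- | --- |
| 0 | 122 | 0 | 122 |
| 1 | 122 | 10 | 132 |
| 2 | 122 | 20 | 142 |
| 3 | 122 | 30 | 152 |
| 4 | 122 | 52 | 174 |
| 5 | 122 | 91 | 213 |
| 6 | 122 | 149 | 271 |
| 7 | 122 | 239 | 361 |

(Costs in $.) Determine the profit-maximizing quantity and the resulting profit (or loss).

x = 4; profit = -$42

Compute π = P·x − TC at each output: x=0: -122; x=1: -99; x=2: -76; x=3: -53; x=4: -42; x=5: -48; x=6: -73; x=7: -130.
Profit is maximized at x = 4. AVC there is 52/4 = $13 ≤ P, so producing beats shutting down (which would give -$122).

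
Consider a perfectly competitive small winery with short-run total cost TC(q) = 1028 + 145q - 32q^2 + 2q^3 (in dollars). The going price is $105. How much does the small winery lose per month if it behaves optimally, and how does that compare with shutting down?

AVC = 145 - 32q + 2q^2 has its minimum $17 at q = 8; price $105 clears that bar, so the firm operates.
With MC = 145 - 64q + 6q^2, P = MC on the upward-sloping part at q* = 10.
TR = 105·10 = 1050. TC = 1028 + 250 = 1278. Profit = 1050 − 1278 = -$228.
By producing, the firm covers all variable cost plus $800 of fixed cost; shutting down would lose the full $1028.

Profit = -$228 at q = 10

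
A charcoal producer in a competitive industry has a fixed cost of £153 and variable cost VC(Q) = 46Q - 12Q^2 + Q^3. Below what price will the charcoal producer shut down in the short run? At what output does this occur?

£10 per unit, at Q = 6

The shutdown price is the minimum of AVC. VC = 46Q - 12Q^2 + Q^3, so AVC = 46 - 12Q + Q^2.
dAVC/dQ = -12 + 2Q = 0 gives Q = 6. min AVC = 46 - 12·6 + 6^2 = 10.
So the shutdown price is £10.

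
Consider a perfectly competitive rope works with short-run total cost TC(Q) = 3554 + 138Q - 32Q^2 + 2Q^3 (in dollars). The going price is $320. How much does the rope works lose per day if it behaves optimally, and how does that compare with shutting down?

AVC = 138 - 32Q + 2Q^2; min AVC = $10 at Q = 8. Since P = $320 ≥ min AVC, the firm produces.
MC = 138 - 64Q + 6Q^2. Setting P = MC and taking the root on the rising branch gives Q* = 13.
TR = 320·13 = 4160. TC = 3554 + 780 = 4334. Profit = 4160 − 4334 = -$174.
By producing, the firm covers all variable cost plus $3380 of fixed cost; shutting down would lose the full $3554.

Profit = -$174 at Q = 13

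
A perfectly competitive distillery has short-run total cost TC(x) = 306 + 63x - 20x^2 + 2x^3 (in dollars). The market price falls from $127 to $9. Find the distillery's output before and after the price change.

Output falls from 8 to 0 (the firm shuts down)

AVC = 63 - 20x + 2x^2, minimized at x = 5 where min AVC = $13. MC = 63 - 40x + 6x^2.
With P = $127 above the shutdown price, P = MC gives x = 8.
At P = $9 < min AVC = $13, price no longer covers variable cost at any output, so the firm shuts down: x = 0.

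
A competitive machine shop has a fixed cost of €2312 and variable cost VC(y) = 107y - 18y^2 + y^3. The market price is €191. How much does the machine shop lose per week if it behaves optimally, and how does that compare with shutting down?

AVC = 107 - 18y + y^2; min AVC = €26 at y = 9. Since P = €191 ≥ min AVC, the firm produces.
With MC = 107 - 36y + 3y^2, P = MC on the upward-sloping part at y* = 14.
TR = 191·14 = 2674. TC = 2312 + 714 = 3026. Profit = 2674 − 3026 = -€352.
By producing, the firm covers all variable cost plus €1960 of fixed cost; shutting down would lose the full €2312.

Profit = -€352 at y = 14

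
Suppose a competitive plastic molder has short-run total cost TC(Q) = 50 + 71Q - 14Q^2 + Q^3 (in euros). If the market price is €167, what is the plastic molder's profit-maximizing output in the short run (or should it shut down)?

Variable cost is VC = 71Q - 14Q^2 + Q^3, so AVC = VC/Q = 71 - 14Q + Q^2 and MC = dTC/dQ = 71 - 28Q + 3Q^2.
AVC hits its minimum where MC = AVC, at Q = 7, giving min AVC = 71 - 14·7 + 7^2 = €22.
Because €167 ≥ €22, revenue can cover variable cost; the firm operates.
Set P = MC: 167 = 71 - 28Q + 3Q^2 → -96 - 28Q + 3Q^2 = 0. The roots are Q = -8/3 and Q = 12; the profit-maximizing output is on the rising part of MC, so Q* = 12.
Check: AVC at Q = 12 is €47 ≤ P, so revenue covers variable cost.
Profit = P·Q − TC = 167·12 − 614 = €1390.

Produce at Q = 12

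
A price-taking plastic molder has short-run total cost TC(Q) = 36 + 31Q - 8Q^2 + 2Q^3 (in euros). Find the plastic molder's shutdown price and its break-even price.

Shutdown price = min AVC. AVC = 31 - 8Q + 2Q^2, with vertex at Q = 2 and minimum €23.
ATC = 36/Q + 31 - 8Q + 2Q^2. Setting dATC/dQ = −36/Q^2 − 8 + 4Q = 0 gives Q = 3 (since 4·3^3 − 8·3^2 = 36).
min ATC = 36/3 + 31 − 8·3 + 2·3^2 = €37. That is the break-even price.
Between these two prices the firm operates at a loss; above €37 it earns a profit.

Shutdown price = €23; break-even price = €37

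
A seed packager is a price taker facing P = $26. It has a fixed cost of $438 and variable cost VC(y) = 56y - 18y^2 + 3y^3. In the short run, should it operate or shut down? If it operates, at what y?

Shut down

Variable cost is VC = 56y - 18y^2 + 3y^3, so AVC = VC/y = 56 - 18y + 3y^2 and MC = dTC/dy = 56 - 36y + 9y^2.
AVC is minimized where dAVC/dy = -18 + 6y = 0, at y = 3; min AVC = 56 - 18·3 + 3·3^2 = $29.
P = $26 lies below min AVC = $29; no output level covers variable cost.
Best response: produce nothing and absorb the $438 fixed cost.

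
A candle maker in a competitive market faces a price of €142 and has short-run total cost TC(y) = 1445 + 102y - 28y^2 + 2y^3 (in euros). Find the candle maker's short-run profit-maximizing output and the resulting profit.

AVC = 102 - 28y + 2y^2 has its minimum €4 at y = 7; price €142 clears that bar, so the firm operates.
With MC = 102 - 56y + 6y^2, P = MC on the upward-sloping part at y* = 10.
TR = 142·10 = 1420. TC = 1445 + 220 = 1665. Profit = 1420 − 1665 = -€245.
That loss of €245 beats the €1445 the firm would lose by shutting down; producing recovers €1200 of fixed cost.

Profit = -€245 at y = 10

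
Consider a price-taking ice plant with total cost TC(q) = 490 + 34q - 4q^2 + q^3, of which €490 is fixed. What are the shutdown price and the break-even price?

Shutdown price = €30; break-even price = €125

AVC = 34 - 4q + q^2; minimized at q = 2, giving min AVC = €30. That is the shutdown price.
ATC = 490/q + 34 - 4q + q^2. Setting dATC/dq = −490/q^2 − 4 + 2q = 0 gives q = 7 (since 2·7^3 − 4·7^2 = 490).
min ATC = 490/7 + 34 − 4·7 + 7^2 = €125. That is the break-even price.
Between these two prices the firm operates at a loss; above €125 it earns a profit.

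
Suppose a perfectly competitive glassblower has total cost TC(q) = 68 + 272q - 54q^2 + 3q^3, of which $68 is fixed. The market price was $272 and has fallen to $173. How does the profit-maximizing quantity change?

MC = 272 - 108q + 9q^2; the shutdown threshold is min AVC = $29 (at q = 9).
At P = $272 ≥ min AVC, set P = MC on the rising branch: q = 12.
At P = $173 ≥ min AVC, set P = MC: q = 11. The firm stays open but cuts output.

Output falls from 12 to 11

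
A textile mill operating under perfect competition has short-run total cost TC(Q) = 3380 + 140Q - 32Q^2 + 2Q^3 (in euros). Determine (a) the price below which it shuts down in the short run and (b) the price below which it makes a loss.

Shutdown price = €12; break-even price = €322

Shutdown price = min AVC. AVC = 140 - 32Q + 2Q^2, with vertex at Q = 8 and minimum €12.
ATC = 3380/Q + 140 - 32Q + 2Q^2. Setting dATC/dQ = −3380/Q^2 − 32 + 4Q = 0 gives Q = 13 (since 4·13^3 − 32·13^2 = 3380).
min ATC = 3380/13 + 140 − 32·13 + 2·13^2 = €322. That is the break-even price.
Between these two prices the firm operates at a loss; above €322 it earns a profit.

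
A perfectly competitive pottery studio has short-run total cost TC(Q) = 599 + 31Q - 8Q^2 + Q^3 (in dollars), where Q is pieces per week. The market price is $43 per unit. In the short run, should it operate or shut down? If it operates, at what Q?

Produce at Q = 6

Variable cost is VC = 31Q - 8Q^2 + Q^3, so AVC = VC/Q = 31 - 8Q + Q^2 and MC = dTC/dQ = 31 - 16Q + 3Q^2.
The AVC parabola has its vertex at Q = 8/2 = 4, where AVC = 31 - 8·4 + 4^2 = $15.
Because $43 ≥ $15, revenue can cover variable cost; the firm operates.
Solving P = MC: -12 - 16Q + 3Q^2 = 0 ⇒ Q = -2/3 or 6. On the upward-sloping branch, Q* = 6.
Check: AVC at Q = 6 is $19 ≤ P, so revenue covers variable cost.
Profit = P·Q − TC = 43·6 − 713 = -$455, a loss, but smaller than the $599 fixed cost the firm would lose by shutting down.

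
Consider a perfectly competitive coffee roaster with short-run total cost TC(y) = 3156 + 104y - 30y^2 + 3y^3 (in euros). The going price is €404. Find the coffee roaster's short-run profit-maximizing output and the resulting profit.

AVC = 104 - 30y + 3y^2; min AVC = €29 at y = 5. Since P = €404 ≥ min AVC, the firm produces.
MC = 104 - 60y + 9y^2. Setting P = MC and taking the root on the rising branch gives y* = 10.
TR = 404·10 = 4040. TC = 3156 + 1040 = 4196. Profit = 4040 − 4196 = -€156.
By producing, the firm covers all variable cost plus €3000 of fixed cost; shutting down would lose the full €3156.

Profit = -€156 at y = 10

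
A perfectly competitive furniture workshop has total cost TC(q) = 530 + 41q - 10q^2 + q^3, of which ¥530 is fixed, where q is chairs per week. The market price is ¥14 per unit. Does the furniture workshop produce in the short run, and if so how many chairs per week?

Shut down

Strip out fixed cost: VC = 41q - 10q^2 + q^3. Then AVC = 41 - 10q + q^2 and MC = 41 - 20q + 3q^2.
AVC is minimized where dAVC/dq = -10 + 2q = 0, at q = 5; min AVC = 41 - 10·5 + 5^2 = ¥16.
Since P = ¥14 < min AVC = ¥16, price fails to cover variable cost at any output.
The firm minimizes its loss by shutting down and losing only its fixed cost of ¥530.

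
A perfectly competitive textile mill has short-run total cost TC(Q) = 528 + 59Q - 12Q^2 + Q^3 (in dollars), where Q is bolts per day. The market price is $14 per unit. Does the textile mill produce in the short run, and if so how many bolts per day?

Shut down

From TC, MC = TC'(Q) = 59 - 24Q + 3Q^2 and AVC = VC/Q = 59 - 12Q + Q^2.
AVC is minimized where dAVC/dQ = -12 + 2Q = 0, at Q = 6; min AVC = 59 - 12·6 + 6^2 = $23.
With P < min AVC ($14 < $23), every unit sold adds to the loss.
Shutting down limits the loss to fixed cost, $528.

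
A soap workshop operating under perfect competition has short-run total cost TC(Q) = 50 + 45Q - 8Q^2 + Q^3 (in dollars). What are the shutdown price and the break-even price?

AVC = 45 - 8Q + Q^2; minimized at Q = 4, giving min AVC = $29. That is the shutdown price.
ATC = 50/Q + 45 - 8Q + Q^2. Setting dATC/dQ = −50/Q^2 − 8 + 2Q = 0 gives Q = 5 (since 2·5^3 − 8·5^2 = 50).
min ATC = 50/5 + 45 − 8·5 + 5^2 = $40. That is the break-even price.
For $29 ≤ P < $40 the firm produces at a loss; below $29 it shuts down.

Shutdown price = $29; break-even price = $40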